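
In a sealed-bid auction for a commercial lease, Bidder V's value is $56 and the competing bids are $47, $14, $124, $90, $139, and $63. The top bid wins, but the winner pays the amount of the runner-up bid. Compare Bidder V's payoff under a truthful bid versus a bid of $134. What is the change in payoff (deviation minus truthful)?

$0

The highest competing bid is $139.
Bidding truthfully at $56: the top bid is $139 (a rival), so Bidder V loses. Payoff = $0.
Bidding $134: the top bid is $139 (a rival), so Bidder V loses. Payoff = $0.
Change = $0 − $0 = $0.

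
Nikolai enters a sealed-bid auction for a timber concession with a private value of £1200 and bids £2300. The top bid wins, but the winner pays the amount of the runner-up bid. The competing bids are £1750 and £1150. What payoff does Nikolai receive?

Highest competing bid: £1750.
Nikolai's bid £2300 is the highest overall, so Nikolai wins and pays the second-highest bid, £1750.
Payoff = value − price = £1200 − £1750 = -£550.
Overbidding won the item at a price above value — truthful bidding would have avoided this loss.

-£550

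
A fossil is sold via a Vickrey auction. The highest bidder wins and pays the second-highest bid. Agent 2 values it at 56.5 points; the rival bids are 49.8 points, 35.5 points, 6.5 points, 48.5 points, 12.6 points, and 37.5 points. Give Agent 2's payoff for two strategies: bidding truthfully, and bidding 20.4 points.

(a) 6.7 points  (b) 0.0 points

The highest competing bid is 49.8 points.
Bidding truthfully at 56.5 points: Agent 2 has the top bid, wins, and pays the second-highest bid 49.8 points. Payoff = 56.5 points − 49.8 points = 6.7 points.
Bidding 20.4 points: the top bid is 49.8 points (a rival), so Agent 2 loses. Payoff = 0.0 points.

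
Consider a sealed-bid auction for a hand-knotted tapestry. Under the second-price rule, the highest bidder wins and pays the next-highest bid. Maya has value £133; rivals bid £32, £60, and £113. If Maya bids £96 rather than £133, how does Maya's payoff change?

The highest competing bid is £113.
Bidding truthfully at £133: Maya has the top bid, wins, and pays the second-highest bid £113. Payoff = £133 − £113 = £20.
Bidding £96: the top bid is £113 (a rival), so Maya loses. Payoff = £0.
Change = £0 − £20 = -£20.

-£20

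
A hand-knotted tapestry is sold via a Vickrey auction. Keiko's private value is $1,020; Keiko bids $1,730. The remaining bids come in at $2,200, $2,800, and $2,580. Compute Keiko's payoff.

Payoff = $0.

Highest competing bid: $2,800.
Keiko's bid $1,730 is not the highest, so Keiko loses, pays nothing, and earns zero payoff.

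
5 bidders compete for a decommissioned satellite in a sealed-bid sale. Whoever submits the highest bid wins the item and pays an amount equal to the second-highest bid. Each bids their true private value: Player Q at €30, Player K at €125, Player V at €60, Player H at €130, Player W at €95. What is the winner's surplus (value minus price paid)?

Winner's surplus: €5.

Ordered from highest: Player H €130; Player K €125; Player W €95; Player V €60; Player Q €30.
Player H wins with the top bid and pays the second-highest, €125.
Surplus = €130 − €125 = €5.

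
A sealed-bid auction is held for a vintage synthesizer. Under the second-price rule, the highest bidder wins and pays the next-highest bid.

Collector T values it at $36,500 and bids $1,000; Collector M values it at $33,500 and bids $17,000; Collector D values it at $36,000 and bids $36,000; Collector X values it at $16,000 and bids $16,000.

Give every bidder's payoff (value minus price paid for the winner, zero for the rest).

Payoffs: Collector T $0, Collector M $0, Collector D $19,000, Collector X $0.

Sorted high to low: Collector D $36,000, then Collector M $17,000, then Collector X $16,000, then Collector T $1,000.
Collector D has the top bid and wins; the price is the second-highest bid, $17,000.
Collector D's payoff = $36,000 − $17,000 = $19,000. All other bidders lose, so their payoff is 0.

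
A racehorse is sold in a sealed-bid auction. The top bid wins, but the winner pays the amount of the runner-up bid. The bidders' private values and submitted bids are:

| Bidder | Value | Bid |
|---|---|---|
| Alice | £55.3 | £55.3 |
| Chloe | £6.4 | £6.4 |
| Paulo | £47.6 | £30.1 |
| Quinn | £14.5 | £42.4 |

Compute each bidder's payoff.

Payoffs: Alice £12.9, Chloe £0.0, Paulo £0.0, Quinn £0.0.

Sorted high to low: Alice £55.3, then Quinn £42.4, then Paulo £30.1, then Chloe £6.4.
Alice has the top bid and wins; the price is the second-highest bid, £42.4.
Alice's payoff = £55.3 − £42.4 = £12.9. All other bidders lose, so their payoff is 0.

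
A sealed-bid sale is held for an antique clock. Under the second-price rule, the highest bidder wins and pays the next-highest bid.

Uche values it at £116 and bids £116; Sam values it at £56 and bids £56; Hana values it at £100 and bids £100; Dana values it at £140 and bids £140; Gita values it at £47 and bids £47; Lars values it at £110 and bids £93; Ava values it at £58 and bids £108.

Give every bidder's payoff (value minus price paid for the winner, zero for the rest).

Uche £0, Sam £0, Hana £0, Dana £24, Gita £0, Lars £0, Ava £0.

Ordered from highest: Dana £140; Uche £116; Ava £108; Hana £100; Lars £93; Sam £56; Gita £47.
Dana has the top bid and wins; the price is the second-highest bid, £116.
Dana's payoff = £140 − £116 = £24. All other bidders lose, so their payoff is 0.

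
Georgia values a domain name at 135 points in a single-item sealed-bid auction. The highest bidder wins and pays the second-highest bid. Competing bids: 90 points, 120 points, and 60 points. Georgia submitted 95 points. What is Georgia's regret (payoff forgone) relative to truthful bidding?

The highest competing bid is 120 points.
Bidding truthfully at 135 points: Georgia has the top bid, wins, and pays the second-highest bid 120 points. Payoff = 135 points − 120 points = 15 points.
Bidding 95 points: the top bid is 120 points (a rival), so Georgia loses. Payoff = 0 points.
Regret = truthful payoff − actual payoff = 15 points − 0 points = 15 points.
This is the dominant-strategy logic: truthful bidding weakly beats any alternative.

15 points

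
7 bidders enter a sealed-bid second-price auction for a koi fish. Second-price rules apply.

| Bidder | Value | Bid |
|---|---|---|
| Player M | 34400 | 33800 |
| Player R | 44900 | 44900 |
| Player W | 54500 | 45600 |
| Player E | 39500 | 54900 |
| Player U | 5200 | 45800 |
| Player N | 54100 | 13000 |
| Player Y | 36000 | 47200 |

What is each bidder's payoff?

Player M 0, Player R 0, Player W 0, Player E -7700, Player U 0, Player N 0, Player Y 0.

Bids in descending order: Player E 54900 > Player Y 47200 > Player U 45800 > Player W 45600 > Player R 44900 > Player M 33800 > Player N 13000.
Player E has the top bid and wins; the price is the second-highest bid, 47200.
Player E's payoff = 39500 − 47200 = -7700. All other bidders lose, so their payoff is 0.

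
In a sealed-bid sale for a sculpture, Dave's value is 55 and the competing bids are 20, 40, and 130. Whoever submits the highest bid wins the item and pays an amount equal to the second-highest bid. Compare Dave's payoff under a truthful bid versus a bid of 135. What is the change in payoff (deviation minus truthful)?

The highest competing bid is 130.
Bidding truthfully at 55: the top bid is 130 (a rival), so Dave loses. Payoff = 0.
Bidding 135: Dave has the top bid, wins, and pays the second-highest bid 130. Payoff = 55 − 130 = -75.
Change = -75 − 0 = -75.
This is the dominant-strategy logic: truthful bidding weakly beats any alternative.

Payoff change: -75.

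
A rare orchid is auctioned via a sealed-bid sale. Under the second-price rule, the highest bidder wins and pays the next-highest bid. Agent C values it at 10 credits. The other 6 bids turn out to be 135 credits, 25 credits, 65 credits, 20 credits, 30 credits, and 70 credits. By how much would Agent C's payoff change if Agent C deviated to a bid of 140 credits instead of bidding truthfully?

The highest competing bid is 135 credits.
Bidding truthfully at 10 credits: the top bid is 135 credits (a rival), so Agent C loses. Payoff = 0 credits.
Bidding 140 credits: Agent C has the top bid, wins, and pays the second-highest bid 135 credits. Payoff = 10 credits − 135 credits = -125 credits.
Change = -125 credits − 0 credits = -125 credits.

Change in payoff: -125 credits.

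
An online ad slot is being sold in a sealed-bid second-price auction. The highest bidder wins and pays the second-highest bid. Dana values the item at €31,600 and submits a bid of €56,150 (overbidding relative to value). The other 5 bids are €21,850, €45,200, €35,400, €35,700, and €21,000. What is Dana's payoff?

Highest competing bid: €45,200.
Dana's bid €56,150 is the highest overall, so Dana wins and pays the second-highest bid, €45,200.
Payoff = value − price = €31,600 − €45,200 = -€13,600.
Overbidding won the item at a price above value — truthful bidding would have avoided this loss.

Payoff = -€13,600.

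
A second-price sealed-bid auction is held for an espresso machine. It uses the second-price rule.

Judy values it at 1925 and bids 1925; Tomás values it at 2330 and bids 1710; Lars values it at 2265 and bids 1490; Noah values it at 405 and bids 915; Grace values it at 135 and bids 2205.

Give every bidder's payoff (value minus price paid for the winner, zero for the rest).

Payoffs: Judy 0, Tomás 0, Lars 0, Noah 0, Grace -1790.

Sorted high to low: Grace 2205 > Judy 1925 > Tomás 1710 > Lars 1490 > Noah 915.
Grace has the top bid and wins; the price is the second-highest bid, 1925.
Grace's payoff = 135 − 1925 = -1790. All other bidders lose, so their payoff is 0.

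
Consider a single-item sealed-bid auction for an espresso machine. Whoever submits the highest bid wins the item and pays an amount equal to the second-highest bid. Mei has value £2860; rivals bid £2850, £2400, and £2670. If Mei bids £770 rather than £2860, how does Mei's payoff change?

-£10

The highest competing bid is £2850.
Bidding truthfully at £2860: Mei has the top bid, wins, and pays the second-highest bid £2850. Payoff = £2860 − £2850 = £10.
Bidding £770: the top bid is £2850 (a rival), so Mei loses. Payoff = £0.
Change = £0 − £10 = -£10.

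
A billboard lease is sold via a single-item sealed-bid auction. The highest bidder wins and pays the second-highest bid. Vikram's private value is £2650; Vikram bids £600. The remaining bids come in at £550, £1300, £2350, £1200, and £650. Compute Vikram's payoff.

Payoff = £0.

Highest competing bid: £2350.
Vikram's bid £600 is not the highest, so Vikram loses, pays nothing, and earns zero payoff.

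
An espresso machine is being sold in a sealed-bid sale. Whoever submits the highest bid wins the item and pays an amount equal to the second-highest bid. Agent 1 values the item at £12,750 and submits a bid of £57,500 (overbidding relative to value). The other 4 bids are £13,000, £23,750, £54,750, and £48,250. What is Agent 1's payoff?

Highest competing bid: £54,750.
Agent 1's bid £57,500 is the highest overall, so Agent 1 wins and pays the second-highest bid, £54,750.
Payoff = value − price = £12,750 − £54,750 = -£42,000.
Overbidding won the item at a price above value — truthful bidding would have avoided this loss.

The bidder's payoff: -£42,000.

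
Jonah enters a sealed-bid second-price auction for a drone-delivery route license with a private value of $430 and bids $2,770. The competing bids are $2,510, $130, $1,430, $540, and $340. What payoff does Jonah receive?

-$2,080

Highest competing bid: $2,510.
Jonah's bid $2,770 is the highest overall, so Jonah wins and pays the second-highest bid, $2,510.
Payoff = value − price = $430 − $2,510 = -$2,080.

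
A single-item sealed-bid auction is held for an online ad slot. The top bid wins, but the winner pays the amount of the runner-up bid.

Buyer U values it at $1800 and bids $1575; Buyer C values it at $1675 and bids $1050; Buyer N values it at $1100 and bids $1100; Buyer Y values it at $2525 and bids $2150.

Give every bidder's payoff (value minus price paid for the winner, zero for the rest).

Payoffs: Buyer U $0, Buyer C $0, Buyer N $0, Buyer Y $950.

Bids in descending order: Buyer Y $2150, then Buyer U $1575, then Buyer N $1100, then Buyer C $1050.
Buyer Y has the top bid and wins; the price is the second-highest bid, $1575.
Buyer Y's payoff = $2525 − $1575 = $950. All other bidders lose, so their payoff is 0.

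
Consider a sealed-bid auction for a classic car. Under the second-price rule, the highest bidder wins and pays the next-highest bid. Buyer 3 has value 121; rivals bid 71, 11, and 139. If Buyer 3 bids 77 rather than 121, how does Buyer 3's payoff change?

Payoff change: 0.

The highest competing bid is 139.
Bidding truthfully at 121: the top bid is 139 (a rival), so Buyer 3 loses. Payoff = 0.
Bidding 77: the top bid is 139 (a rival), so Buyer 3 loses. Payoff = 0.
Change = 0 − 0 = 0.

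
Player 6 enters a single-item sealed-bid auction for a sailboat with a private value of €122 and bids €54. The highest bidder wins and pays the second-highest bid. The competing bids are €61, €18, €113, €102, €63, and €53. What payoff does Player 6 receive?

The bidder's payoff: €0.

Highest competing bid: €113.
Player 6's bid €54 is not the highest, so Player 6 loses, pays nothing, and earns zero payoff.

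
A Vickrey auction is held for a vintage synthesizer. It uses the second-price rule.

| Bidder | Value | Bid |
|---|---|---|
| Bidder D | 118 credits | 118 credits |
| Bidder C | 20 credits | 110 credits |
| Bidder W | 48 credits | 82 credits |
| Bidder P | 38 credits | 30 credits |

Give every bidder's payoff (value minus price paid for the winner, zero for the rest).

Bidder D 8 credits, Bidder C 0 credits, Bidder W 0 credits, Bidder P 0 credits.

Ordered from highest: Bidder D 118 credits, then Bidder C 110 credits, then Bidder W 82 credits, then Bidder P 30 credits.
Bidder D has the top bid and wins; the price is the second-highest bid, 110 credits.
Bidder D's payoff = 118 credits − 110 credits = 8 credits. All other bidders lose, so their payoff is 0.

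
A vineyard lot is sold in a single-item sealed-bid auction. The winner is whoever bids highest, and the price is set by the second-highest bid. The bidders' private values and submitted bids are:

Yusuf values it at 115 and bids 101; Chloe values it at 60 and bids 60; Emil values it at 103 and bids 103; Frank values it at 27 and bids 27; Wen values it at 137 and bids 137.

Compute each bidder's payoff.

Payoffs: Yusuf 0, Chloe 0, Emil 0, Frank 0, Wen 34.

Ranking the bids: Wen 137 > Emil 103 > Yusuf 101 > Chloe 60 > Frank 27.
Wen has the top bid and wins; the price is the second-highest bid, 103.
Wen's payoff = 137 − 103 = 34. All other bidders lose, so their payoff is 0.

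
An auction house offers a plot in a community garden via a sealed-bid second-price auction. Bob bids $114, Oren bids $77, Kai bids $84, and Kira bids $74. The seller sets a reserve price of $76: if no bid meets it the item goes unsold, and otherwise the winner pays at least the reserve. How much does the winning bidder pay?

Price paid: $84.

Ordered from highest: Bob $114, then Kai $84, then Oren $77, then Kira $74.
Bob has the highest bid, so Bob wins.
The second-highest bid is $84, which exceeds the reserve, so that sets the price.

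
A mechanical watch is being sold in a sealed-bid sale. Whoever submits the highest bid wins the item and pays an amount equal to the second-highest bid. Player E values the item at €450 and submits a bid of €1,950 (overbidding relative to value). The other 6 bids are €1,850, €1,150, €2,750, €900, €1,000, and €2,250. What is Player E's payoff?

Payoff = €0.

Highest competing bid: €2,750.
Player E's bid €1,950 is not the highest, so Player E loses, pays nothing, and earns zero payoff.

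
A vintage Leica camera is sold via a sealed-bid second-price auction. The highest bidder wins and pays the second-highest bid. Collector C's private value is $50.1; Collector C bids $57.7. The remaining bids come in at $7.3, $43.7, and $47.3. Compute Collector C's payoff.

Collector C's payoff: $2.8.

Highest competing bid: $47.3.
Collector C's bid $57.7 is the highest overall, so Collector C wins and pays the second-highest bid, $47.3.
Payoff = value − price = $50.1 − $47.3 = $2.8.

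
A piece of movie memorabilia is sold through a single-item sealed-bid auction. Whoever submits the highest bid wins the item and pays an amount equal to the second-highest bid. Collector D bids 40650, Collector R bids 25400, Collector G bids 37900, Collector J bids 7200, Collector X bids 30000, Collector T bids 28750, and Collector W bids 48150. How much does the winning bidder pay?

The winner pays 40650.

Ranking the bids: Collector W 48150; Collector D 40650; Collector G 37900; Collector X 30000; Collector T 28750; Collector R 25400; Collector J 7200.
Collector W has the highest bid, so Collector W wins.
The second-highest bid is 40650, so that is what Collector W pays.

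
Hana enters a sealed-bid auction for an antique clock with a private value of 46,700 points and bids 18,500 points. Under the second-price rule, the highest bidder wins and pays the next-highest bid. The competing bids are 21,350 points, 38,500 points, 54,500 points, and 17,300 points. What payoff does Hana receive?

Highest competing bid: 54,500 points.
Hana's bid 18,500 points is not the highest, so Hana loses, pays nothing, and earns zero payoff.

Payoff = 0 points.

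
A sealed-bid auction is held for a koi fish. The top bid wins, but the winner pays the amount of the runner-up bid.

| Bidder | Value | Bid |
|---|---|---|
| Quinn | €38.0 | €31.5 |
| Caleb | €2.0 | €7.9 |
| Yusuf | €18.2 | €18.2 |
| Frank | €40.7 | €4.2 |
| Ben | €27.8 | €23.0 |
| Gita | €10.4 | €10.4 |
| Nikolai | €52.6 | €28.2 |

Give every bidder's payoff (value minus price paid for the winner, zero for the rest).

Bids in descending order: Quinn €31.5; Nikolai €28.2; Ben €23.0; Yusuf €18.2; Gita €10.4; Caleb €7.9; Frank €4.2.
Quinn has the top bid and wins; the price is the second-highest bid, €28.2.
Quinn's payoff = €38.0 − €28.2 = €9.8. All other bidders lose, so their payoff is 0.

Payoffs: Quinn €9.8, Caleb €0.0, Yusuf €0.0, Frank €0.0, Ben €0.0, Gita €0.0, Nikolai €0.0.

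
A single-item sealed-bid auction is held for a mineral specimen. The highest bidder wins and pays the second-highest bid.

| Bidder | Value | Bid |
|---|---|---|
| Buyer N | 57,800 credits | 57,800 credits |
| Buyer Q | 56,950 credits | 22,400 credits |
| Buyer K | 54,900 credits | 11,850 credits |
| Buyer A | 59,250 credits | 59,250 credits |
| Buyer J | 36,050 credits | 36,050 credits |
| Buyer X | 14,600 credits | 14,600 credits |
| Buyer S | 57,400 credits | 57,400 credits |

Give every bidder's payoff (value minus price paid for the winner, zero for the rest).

Sorted high to low: Buyer A 59,250 credits > Buyer N 57,800 credits > Buyer S 57,400 credits > Buyer J 36,050 credits > Buyer Q 22,400 credits > Buyer X 14,600 credits > Buyer K 11,850 credits.
Buyer A has the top bid and wins; the price is the second-highest bid, 57,800 credits.
Buyer A's payoff = 59,250 credits − 57,800 credits = 1,450 credits. All other bidders lose, so their payoff is 0.

Buyer N 0 credits, Buyer Q 0 credits, Buyer K 0 credits, Buyer A 1,450 credits, Buyer J 0 credits, Buyer X 0 credits, Buyer S 0 credits.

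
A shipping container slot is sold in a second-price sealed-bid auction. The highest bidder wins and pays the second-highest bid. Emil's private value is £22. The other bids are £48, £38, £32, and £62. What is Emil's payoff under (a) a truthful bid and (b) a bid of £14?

The highest competing bid is £62.
Bidding truthfully at £22: the top bid is £62 (a rival), so Emil loses. Payoff = £0.
Bidding £14: the top bid is £62 (a rival), so Emil loses. Payoff = £0.
The bid only affects whether you win, not the price — here both bids land on the same side of the top rival bid, so the deviation is payoff-neutral.

Truthful: £0; alternative: £0.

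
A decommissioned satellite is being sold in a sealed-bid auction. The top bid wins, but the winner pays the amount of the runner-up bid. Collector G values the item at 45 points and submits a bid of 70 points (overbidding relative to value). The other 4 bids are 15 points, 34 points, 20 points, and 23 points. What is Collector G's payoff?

11 points

Highest competing bid: 34 points.
Collector G's bid 70 points is the highest overall, so Collector G wins and pays the second-highest bid, 34 points.
Payoff = value − price = 45 points − 34 points = 11 points.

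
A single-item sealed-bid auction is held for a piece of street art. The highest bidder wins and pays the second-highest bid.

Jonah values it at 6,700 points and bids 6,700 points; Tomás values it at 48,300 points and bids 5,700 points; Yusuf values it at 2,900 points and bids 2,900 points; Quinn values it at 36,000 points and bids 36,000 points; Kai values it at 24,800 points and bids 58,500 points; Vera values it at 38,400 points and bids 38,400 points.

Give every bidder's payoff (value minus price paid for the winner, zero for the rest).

Payoffs: Jonah 0 points, Tomás 0 points, Yusuf 0 points, Quinn 0 points, Kai -13,600 points, Vera 0 points.

Ranking the bids: Kai 58,500 points; Vera 38,400 points; Quinn 36,000 points; Jonah 6,700 points; Tomás 5,700 points; Yusuf 2,900 points.
Kai has the top bid and wins; the price is the second-highest bid, 38,400 points.
Kai's payoff = 24,800 points − 38,400 points = -13,600 points. All other bidders lose, so their payoff is 0.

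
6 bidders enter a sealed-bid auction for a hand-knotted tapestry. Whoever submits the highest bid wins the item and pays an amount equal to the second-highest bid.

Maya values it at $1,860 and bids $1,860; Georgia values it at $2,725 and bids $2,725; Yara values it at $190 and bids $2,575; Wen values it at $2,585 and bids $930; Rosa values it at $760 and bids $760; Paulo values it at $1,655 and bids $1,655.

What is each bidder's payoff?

Maya $0, Georgia $150, Yara $0, Wen $0, Rosa $0, Paulo $0.

Ordered from highest: Georgia $2,725 > Yara $2,575 > Maya $1,860 > Paulo $1,655 > Wen $930 > Rosa $760.
Georgia has the top bid and wins; the price is the second-highest bid, $2,575.
Georgia's payoff = $2,725 − $2,575 = $150. All other bidders lose, so their payoff is 0.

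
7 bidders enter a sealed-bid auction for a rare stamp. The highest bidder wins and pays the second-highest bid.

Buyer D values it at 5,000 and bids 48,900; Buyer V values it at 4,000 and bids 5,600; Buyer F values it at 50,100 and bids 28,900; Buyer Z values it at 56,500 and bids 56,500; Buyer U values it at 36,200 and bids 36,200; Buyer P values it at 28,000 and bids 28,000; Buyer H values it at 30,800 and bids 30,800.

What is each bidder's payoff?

Buyer D 0, Buyer V 0, Buyer F 0, Buyer Z 7,600, Buyer U 0, Buyer P 0, Buyer H 0.

Sorted high to low: Buyer Z 56,500, then Buyer D 48,900, then Buyer U 36,200, then Buyer H 30,800, then Buyer F 28,900, then Buyer P 28,000, then Buyer V 5,600.
Buyer Z has the top bid and wins; the price is the second-highest bid, 48,900.
Buyer Z's payoff = 56,500 − 48,900 = 7,600. All other bidders lose, so their payoff is 0.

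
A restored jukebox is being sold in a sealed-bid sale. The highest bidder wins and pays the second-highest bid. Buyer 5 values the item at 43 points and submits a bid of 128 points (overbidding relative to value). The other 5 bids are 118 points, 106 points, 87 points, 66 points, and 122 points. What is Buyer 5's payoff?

Payoff = -79 points.

Highest competing bid: 122 points.
Buyer 5's bid 128 points is the highest overall, so Buyer 5 wins and pays the second-highest bid, 122 points.
Payoff = value − price = 43 points − 122 points = -79 points.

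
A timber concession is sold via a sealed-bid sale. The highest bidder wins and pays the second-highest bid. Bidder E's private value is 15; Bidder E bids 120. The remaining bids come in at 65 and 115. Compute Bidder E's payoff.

-100

Highest competing bid: 115.
Bidder E's bid 120 is the highest overall, so Bidder E wins and pays the second-highest bid, 115.
Payoff = value − price = 15 − 115 = -100.
Overbidding won the item at a price above value — truthful bidding would have avoided this loss.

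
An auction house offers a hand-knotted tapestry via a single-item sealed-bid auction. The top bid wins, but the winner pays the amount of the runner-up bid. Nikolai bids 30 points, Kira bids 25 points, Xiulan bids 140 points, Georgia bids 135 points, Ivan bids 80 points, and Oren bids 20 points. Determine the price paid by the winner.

135 points

Bids in descending order: Xiulan 140 points, then Georgia 135 points, then Ivan 80 points, then Nikolai 30 points, then Kira 25 points, then Oren 20 points.
Xiulan has the highest bid, so Xiulan wins.
The second-highest bid is 135 points, so that is what Xiulan pays.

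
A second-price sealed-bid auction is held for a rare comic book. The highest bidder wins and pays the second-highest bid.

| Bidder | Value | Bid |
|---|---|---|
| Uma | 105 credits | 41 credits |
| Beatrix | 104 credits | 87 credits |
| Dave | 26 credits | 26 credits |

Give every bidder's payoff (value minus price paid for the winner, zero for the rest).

Ranking the bids: Beatrix 87 credits; Uma 41 credits; Dave 26 credits.
Beatrix has the top bid and wins; the price is the second-highest bid, 41 credits.
Beatrix's payoff = 104 credits − 41 credits = 63 credits. All other bidders lose, so their payoff is 0.

Uma 0 credits, Beatrix 63 credits, Dave 0 credits.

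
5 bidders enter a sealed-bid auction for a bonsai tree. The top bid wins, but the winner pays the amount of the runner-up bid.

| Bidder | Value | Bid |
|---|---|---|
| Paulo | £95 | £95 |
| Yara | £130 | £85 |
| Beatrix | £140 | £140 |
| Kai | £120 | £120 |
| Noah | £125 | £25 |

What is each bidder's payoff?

Payoffs: Paulo £0, Yara £0, Beatrix £20, Kai £0, Noah £0.

Bids in descending order: Beatrix £140, then Kai £120, then Paulo £95, then Yara £85, then Noah £25.
Beatrix has the top bid and wins; the price is the second-highest bid, £120.
Beatrix's payoff = £140 − £120 = £20. All other bidders lose, so their payoff is 0.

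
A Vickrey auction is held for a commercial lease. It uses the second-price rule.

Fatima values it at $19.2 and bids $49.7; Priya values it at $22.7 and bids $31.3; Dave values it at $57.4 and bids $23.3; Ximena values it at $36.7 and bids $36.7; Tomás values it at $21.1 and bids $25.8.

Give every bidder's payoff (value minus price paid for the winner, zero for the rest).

Sorted high to low: Fatima $49.7, then Ximena $36.7, then Priya $31.3, then Tomás $25.8, then Dave $23.3.
Fatima has the top bid and wins; the price is the second-highest bid, $36.7.
Fatima's payoff = $19.2 − $36.7 = -$17.5. All other bidders lose, so their payoff is 0.

Payoffs: Fatima -$17.5, Priya $0.0, Dave $0.0, Ximena $0.0, Tomás $0.0.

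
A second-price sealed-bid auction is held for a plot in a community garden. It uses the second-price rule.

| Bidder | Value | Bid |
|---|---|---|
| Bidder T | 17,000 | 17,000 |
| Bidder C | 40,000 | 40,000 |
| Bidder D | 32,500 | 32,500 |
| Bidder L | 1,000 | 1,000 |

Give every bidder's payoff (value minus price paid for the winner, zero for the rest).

Bidder T 0, Bidder C 7,500, Bidder D 0, Bidder L 0.

Bids in descending order: Bidder C 40,000, then Bidder D 32,500, then Bidder T 17,000, then Bidder L 1,000.
Bidder C has the top bid and wins; the price is the second-highest bid, 32,500.
Bidder C's payoff = 40,000 − 32,500 = 7,500. All other bidders lose, so their payoff is 0.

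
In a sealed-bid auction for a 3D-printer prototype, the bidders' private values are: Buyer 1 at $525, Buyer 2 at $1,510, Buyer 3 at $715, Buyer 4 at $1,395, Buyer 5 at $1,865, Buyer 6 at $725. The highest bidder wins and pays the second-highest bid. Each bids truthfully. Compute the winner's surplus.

Winner's surplus: $355.

Ordered from highest: Buyer 5 $1,865 > Buyer 2 $1,510 > Buyer 4 $1,395 > Buyer 6 $725 > Buyer 3 $715 > Buyer 1 $525.
Buyer 5 wins with the top bid and pays the second-highest, $1,510.
Surplus = $1,865 − $1,510 = $355.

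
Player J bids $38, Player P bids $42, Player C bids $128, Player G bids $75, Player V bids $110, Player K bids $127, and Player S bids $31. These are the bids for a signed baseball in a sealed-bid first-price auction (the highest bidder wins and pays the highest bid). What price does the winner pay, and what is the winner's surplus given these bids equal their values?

The winner pays $128 for a surplus of $0.

Sorted high to low: Player C $128; Player K $127; Player V $110; Player G $75; Player P $42; Player J $38; Player S $31.
Player C is the highest bidder, so Player C wins.
Under the first-price rule, the price is the highest bid: $128.
Surplus = $128 − $128 = $0.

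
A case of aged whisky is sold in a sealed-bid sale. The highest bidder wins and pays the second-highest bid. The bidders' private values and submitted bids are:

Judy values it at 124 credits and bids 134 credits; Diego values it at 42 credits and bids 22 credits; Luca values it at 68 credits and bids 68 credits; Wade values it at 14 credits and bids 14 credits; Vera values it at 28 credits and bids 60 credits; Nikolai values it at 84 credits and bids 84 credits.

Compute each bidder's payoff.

Bids in descending order: Judy 134 credits > Nikolai 84 credits > Luca 68 credits > Vera 60 credits > Diego 22 credits > Wade 14 credits.
Judy has the top bid and wins; the price is the second-highest bid, 84 credits.
Judy's payoff = 124 credits − 84 credits = 40 credits. All other bidders lose, so their payoff is 0.

Payoffs: Judy 40 credits, Diego 0 credits, Luca 0 credits, Wade 0 credits, Vera 0 credits, Nikolai 0 credits.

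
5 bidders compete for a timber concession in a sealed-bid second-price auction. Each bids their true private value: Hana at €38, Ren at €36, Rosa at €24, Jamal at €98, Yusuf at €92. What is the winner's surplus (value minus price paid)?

Winner's surplus: €6.

Ordered from highest: Jamal €98; Yusuf €92; Hana €38; Ren €36; Rosa €24.
Jamal wins with the top bid and pays the second-highest, €92.
Surplus = €98 − €92 = €6.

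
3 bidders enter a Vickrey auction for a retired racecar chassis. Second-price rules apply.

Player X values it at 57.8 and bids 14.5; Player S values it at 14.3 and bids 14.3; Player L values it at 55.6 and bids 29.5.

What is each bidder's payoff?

Payoffs: Player X 0.0, Player S 0.0, Player L 41.1.

Ranking the bids: Player L 29.5 > Player X 14.5 > Player S 14.3.
Player L has the top bid and wins; the price is the second-highest bid, 14.5.
Player L's payoff = 55.6 − 14.5 = 41.1. All other bidders lose, so their payoff is 0.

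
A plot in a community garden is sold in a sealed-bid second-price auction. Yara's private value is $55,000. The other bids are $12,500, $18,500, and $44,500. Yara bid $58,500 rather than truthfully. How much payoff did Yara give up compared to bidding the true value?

The highest competing bid is $44,500.
Bidding truthfully at $55,000: Yara has the top bid, wins, and pays the second-highest bid $44,500. Payoff = $55,000 − $44,500 = $10,500.
Bidding $58,500: Yara has the top bid, wins, and pays the second-highest bid $44,500. Payoff = $55,000 − $44,500 = $10,500.
Regret = truthful payoff − actual payoff = $10,500 − $10,500 = $0.

Payoff forgone: $0.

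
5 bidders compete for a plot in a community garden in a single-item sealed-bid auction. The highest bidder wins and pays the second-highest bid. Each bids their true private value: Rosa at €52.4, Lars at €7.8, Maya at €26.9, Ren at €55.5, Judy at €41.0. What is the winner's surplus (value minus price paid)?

Winner's surplus: €3.1.

Bids in descending order: Ren €55.5, then Rosa €52.4, then Judy €41.0, then Maya €26.9, then Lars €7.8.
Ren wins with the top bid and pays the second-highest, €52.4.
Surplus = €55.5 − €52.4 = €3.1.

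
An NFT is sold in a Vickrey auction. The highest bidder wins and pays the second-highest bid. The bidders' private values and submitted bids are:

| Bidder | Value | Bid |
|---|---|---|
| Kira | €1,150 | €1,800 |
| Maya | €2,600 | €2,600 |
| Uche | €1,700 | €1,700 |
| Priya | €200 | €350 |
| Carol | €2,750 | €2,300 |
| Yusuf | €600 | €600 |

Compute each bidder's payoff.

Payoffs: Kira €0, Maya €300, Uche €0, Priya €0, Carol €0, Yusuf €0.

Sorted high to low: Maya €2,600 > Carol €2,300 > Kira €1,800 > Uche €1,700 > Yusuf €600 > Priya €350.
Maya has the top bid and wins; the price is the second-highest bid, €2,300.
Maya's payoff = €2,600 − €2,300 = €300. All other bidders lose, so their payoff is 0.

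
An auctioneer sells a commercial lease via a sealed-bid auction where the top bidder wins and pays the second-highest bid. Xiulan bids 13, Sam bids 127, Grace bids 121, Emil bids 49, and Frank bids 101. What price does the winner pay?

Ranking the bids: Sam 127, then Grace 121, then Frank 101, then Emil 49, then Xiulan 13.
Sam is the highest bidder, so Sam wins.
Under the second-price rule, the price is the second-highest bid: 121.

Price paid: 121.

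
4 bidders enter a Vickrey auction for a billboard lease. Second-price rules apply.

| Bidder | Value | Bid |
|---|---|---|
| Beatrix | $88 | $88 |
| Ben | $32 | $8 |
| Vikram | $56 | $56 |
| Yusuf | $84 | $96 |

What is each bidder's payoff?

Payoffs: Beatrix $0, Ben $0, Vikram $0, Yusuf -$4.

Bids in descending order: Yusuf $96 > Beatrix $88 > Vikram $56 > Ben $8.
Yusuf has the top bid and wins; the price is the second-highest bid, $88.
Yusuf's payoff = $84 − $88 = -$4. All other bidders lose, so their payoff is 0.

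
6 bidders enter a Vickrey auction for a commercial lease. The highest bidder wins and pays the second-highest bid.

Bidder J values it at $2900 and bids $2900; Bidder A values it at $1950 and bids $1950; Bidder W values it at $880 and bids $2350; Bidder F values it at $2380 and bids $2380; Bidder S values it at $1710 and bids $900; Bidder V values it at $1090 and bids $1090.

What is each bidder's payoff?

Ranking the bids: Bidder J $2900; Bidder F $2380; Bidder W $2350; Bidder A $1950; Bidder V $1090; Bidder S $900.
Bidder J has the top bid and wins; the price is the second-highest bid, $2380.
Bidder J's payoff = $2900 − $2380 = $520. All other bidders lose, so their payoff is 0.

Payoffs: Bidder J $520, Bidder A $0, Bidder W $0, Bidder F $0, Bidder S $0, Bidder V $0.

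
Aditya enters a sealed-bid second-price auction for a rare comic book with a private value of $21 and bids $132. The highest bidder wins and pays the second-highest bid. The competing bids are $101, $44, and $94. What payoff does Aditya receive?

-$80

Highest competing bid: $101.
Aditya's bid $132 is the highest overall, so Aditya wins and pays the second-highest bid, $101.
Payoff = value − price = $21 − $101 = -$80.
Overbidding won the item at a price above value — truthful bidding would have avoided this loss.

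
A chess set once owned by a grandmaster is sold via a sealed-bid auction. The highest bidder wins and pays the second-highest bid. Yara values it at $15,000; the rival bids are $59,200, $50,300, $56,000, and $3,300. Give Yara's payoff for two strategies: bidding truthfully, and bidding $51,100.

The highest competing bid is $59,200.
Bidding truthfully at $15,000: the top bid is $59,200 (a rival), so Yara loses. Payoff = $0.
Bidding $51,100: the top bid is $59,200 (a rival), so Yara loses. Payoff = $0.

Truthful: $0; alternative: $0.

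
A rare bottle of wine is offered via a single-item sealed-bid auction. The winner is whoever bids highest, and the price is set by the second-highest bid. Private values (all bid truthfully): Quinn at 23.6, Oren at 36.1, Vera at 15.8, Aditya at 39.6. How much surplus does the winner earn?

Winner's surplus: 3.5.

Sorted high to low: Aditya 39.6; Oren 36.1; Quinn 23.6; Vera 15.8.
Aditya wins with the top bid and pays the second-highest, 36.1.
Surplus = 39.6 − 36.1 = 3.5.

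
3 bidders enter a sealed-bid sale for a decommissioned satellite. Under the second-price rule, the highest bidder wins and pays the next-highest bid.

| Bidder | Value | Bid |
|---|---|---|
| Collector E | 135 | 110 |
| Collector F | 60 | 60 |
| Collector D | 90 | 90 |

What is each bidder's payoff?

Payoffs: Collector E 45, Collector F 0, Collector D 0.

Ordered from highest: Collector E 110, then Collector D 90, then Collector F 60.
Collector E has the top bid and wins; the price is the second-highest bid, 90.
Collector E's payoff = 135 − 90 = 45. All other bidders lose, so their payoff is 0.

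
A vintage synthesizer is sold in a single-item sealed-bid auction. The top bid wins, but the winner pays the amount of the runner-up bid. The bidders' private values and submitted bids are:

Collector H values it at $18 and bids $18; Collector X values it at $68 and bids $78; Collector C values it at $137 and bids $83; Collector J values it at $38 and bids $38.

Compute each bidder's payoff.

Collector H $0, Collector X $0, Collector C $59, Collector J $0.

Ordered from highest: Collector C $83 > Collector X $78 > Collector J $38 > Collector H $18.
Collector C has the top bid and wins; the price is the second-highest bid, $78.
Collector C's payoff = $137 − $78 = $59. All other bidders lose, so their payoff is 0.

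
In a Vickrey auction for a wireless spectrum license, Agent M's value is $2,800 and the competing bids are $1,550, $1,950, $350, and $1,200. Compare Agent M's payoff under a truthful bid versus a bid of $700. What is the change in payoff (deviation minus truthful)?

The highest competing bid is $1,950.
Bidding truthfully at $2,800: Agent M has the top bid, wins, and pays the second-highest bid $1,950. Payoff = $2,800 − $1,950 = $850.
Bidding $700: the top bid is $1,950 (a rival), so Agent M loses. Payoff = $0.
Change = $0 − $850 = -$850.

Payoff change: -$850.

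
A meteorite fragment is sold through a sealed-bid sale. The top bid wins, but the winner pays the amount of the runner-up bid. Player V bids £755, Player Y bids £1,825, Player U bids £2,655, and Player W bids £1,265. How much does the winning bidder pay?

Ranking the bids: Player U £2,655; Player Y £1,825; Player W £1,265; Player V £755.
Player U has the highest bid, so Player U wins.
The second-highest bid is £1,825, so that is what Player U pays.

The winner pays £1,825.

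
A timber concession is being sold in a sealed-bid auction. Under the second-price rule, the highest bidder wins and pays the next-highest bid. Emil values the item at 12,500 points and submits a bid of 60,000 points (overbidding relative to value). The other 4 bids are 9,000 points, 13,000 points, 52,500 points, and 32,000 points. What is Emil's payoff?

Highest competing bid: 52,500 points.
Emil's bid 60,000 points is the highest overall, so Emil wins and pays the second-highest bid, 52,500 points.
Payoff = value − price = 12,500 points − 52,500 points = -40,000 points.
Overbidding won the item at a price above value — truthful bidding would have avoided this loss.

-40,000 points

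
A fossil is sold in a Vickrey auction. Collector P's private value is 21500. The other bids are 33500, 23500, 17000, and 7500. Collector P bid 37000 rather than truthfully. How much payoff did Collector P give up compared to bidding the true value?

Payoff forgone: 12000.

The highest competing bid is 33500.
Bidding truthfully at 21500: the top bid is 33500 (a rival), so Collector P loses. Payoff = 0.
Bidding 37000: Collector P has the top bid, wins, and pays the second-highest bid 33500. Payoff = 21500 − 33500 = -12000.
Regret = truthful payoff − actual payoff = 0 − -12000 = 12000.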